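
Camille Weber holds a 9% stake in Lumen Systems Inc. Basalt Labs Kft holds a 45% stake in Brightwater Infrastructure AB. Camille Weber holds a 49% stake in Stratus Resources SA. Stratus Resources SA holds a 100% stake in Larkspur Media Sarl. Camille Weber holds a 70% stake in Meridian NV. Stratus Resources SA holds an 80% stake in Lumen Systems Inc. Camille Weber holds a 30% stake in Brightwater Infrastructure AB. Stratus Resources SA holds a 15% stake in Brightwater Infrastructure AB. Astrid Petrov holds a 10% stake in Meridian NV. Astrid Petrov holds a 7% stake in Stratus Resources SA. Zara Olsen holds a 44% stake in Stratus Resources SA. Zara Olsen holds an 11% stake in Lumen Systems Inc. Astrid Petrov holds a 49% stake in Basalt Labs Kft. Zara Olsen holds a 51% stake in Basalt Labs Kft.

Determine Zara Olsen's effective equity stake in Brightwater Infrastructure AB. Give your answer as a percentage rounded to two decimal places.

Zara reaches Brightwater along 2 paths.
Via Stratus: 44% × 15% = 6.6%.
Via Basalt: 51% × 45% = 22.95%.
Total: 6.6% + 22.95% = 29.55%.

29.55%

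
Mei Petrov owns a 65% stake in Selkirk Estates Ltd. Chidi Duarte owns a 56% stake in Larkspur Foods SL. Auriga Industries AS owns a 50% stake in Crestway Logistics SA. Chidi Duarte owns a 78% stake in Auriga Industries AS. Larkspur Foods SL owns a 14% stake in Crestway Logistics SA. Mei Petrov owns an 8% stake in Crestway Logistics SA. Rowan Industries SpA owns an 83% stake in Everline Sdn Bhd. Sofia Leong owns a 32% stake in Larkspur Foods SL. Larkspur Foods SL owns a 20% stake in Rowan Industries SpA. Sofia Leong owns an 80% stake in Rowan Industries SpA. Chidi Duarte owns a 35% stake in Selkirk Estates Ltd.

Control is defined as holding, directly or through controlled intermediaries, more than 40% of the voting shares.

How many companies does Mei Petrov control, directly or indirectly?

1

Mei holds 65% of Selkirk, so Mei controls Selkirk.
No other company's threshold is met.
Mei controls 1 company.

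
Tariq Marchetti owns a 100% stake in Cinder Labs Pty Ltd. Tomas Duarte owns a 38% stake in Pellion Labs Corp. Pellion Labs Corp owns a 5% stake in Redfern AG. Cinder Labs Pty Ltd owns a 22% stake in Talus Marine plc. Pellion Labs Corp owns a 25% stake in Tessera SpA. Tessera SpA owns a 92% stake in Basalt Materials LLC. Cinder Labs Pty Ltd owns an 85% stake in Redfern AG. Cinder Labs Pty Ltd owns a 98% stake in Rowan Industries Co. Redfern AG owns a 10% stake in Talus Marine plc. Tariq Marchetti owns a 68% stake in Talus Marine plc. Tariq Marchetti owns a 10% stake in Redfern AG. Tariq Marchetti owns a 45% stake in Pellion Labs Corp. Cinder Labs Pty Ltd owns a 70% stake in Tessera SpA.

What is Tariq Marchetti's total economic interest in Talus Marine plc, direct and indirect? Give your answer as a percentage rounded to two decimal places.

Tariq reaches Talus along 5 paths.
Direct stake: 68% = 68%.
Via Redfern: 10% × 10% = 1%.
Via Pellion → Redfern: 45% × 5% × 10% = 0.225%.
Via Cinder → Redfern: 100% × 85% × 10% = 8.5%.
Via Cinder: 100% × 22% = 22%.
Total: 68% + 1% + 0.225% + 8.5% + 22% = 99.725%.
Rounded: 99.73%.

99.73%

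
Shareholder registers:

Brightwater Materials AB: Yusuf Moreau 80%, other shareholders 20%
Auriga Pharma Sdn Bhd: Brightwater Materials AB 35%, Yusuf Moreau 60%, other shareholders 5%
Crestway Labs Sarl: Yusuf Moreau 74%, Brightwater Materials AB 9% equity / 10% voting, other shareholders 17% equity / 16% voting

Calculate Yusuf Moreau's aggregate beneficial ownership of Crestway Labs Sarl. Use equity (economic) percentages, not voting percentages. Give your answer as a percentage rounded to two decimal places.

81.20%

Yusuf reaches Crestway along 2 paths.
Direct stake: 74% = 74%.
Via Brightwater: 80% × 9% = 7.2%.
Total: 74% + 7.2% = 81.2%.
Rounded: 81.20%.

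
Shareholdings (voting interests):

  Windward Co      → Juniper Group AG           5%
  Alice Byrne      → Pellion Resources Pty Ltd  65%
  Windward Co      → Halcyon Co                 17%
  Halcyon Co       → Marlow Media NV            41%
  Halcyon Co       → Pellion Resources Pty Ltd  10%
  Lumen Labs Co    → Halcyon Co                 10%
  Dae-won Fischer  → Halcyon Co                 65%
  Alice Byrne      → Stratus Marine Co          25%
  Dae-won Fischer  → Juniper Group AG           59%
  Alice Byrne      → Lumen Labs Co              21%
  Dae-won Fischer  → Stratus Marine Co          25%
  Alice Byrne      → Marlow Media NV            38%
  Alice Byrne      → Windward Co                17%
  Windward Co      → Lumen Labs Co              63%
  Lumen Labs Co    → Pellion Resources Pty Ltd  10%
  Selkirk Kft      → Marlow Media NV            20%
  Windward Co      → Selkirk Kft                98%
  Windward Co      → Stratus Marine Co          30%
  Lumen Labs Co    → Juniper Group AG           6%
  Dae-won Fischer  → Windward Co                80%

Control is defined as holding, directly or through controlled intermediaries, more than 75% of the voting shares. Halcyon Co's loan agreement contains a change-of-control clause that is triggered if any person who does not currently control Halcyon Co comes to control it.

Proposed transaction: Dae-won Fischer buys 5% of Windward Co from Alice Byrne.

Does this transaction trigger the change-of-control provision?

No

The purchase adds only to Dae-won's holdings (Alice's stake shrinks), so Dae-won is the only person who could newly come to control Halcyon.
Dae-won holds 80% of Windward, so Dae-won controls Windward.
Dae-won and Windward together hold 65% + 17% = 82% of Halcyon, so Dae-won controls Halcyon.
So Dae-won already controls Halcyon before the transaction.
After the purchase, Dae-won's direct stake in Windward rises to 80% + 5% = 85%, and Alice's stake falls to 12%.
Dae-won controlled Halcyon already, so this is not a new person acquiring control; every other person's position is unchanged or reduced.
No new person acquires control, so the clause is not triggered.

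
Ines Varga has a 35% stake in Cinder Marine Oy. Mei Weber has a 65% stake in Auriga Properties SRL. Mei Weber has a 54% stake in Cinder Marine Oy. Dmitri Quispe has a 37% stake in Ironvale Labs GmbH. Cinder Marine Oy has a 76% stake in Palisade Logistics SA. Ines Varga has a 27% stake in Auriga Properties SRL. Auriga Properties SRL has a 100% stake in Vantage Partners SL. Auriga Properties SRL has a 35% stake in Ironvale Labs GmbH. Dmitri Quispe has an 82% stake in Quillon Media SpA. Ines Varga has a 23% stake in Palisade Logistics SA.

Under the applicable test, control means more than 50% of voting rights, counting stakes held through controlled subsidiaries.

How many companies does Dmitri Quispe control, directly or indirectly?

Dmitri holds 82% of Quillon, so Dmitri controls Quillon.
No other company's threshold is met.
Dmitri controls 1 company.

1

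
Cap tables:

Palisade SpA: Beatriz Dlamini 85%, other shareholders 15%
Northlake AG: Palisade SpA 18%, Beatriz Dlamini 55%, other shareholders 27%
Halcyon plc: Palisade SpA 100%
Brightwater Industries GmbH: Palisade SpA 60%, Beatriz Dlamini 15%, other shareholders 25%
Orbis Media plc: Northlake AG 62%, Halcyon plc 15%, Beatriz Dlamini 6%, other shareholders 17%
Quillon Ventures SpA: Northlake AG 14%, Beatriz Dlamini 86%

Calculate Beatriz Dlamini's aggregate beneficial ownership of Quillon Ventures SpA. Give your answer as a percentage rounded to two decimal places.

Beatriz reaches Quillon along 3 paths.
Via Palisade → Northlake: 85% × 18% × 14% = 2.142%.
Via Northlake: 55% × 14% = 7.7%.
Direct stake: 86% = 86%.
Total: 2.142% + 7.7% + 86% = 95.842%.
Rounded: 95.84%.

95.84%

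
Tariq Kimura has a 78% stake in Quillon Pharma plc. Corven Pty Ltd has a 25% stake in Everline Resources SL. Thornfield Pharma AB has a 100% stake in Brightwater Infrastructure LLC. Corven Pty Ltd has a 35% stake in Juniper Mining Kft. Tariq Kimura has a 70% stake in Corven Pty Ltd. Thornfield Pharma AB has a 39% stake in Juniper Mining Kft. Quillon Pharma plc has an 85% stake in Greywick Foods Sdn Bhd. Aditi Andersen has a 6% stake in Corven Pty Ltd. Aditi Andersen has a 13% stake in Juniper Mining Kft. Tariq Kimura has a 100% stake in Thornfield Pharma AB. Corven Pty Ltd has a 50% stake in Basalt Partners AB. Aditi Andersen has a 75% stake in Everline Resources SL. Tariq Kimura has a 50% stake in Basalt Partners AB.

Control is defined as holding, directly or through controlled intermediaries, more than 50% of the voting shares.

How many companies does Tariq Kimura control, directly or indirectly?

7

Tariq holds 78% of Quillon, so Tariq controls Quillon.
Tariq holds 70% of Corven, so Tariq controls Corven.
Tariq holds 100% of Thornfield, so Tariq controls Thornfield.
Corven and Thornfield together hold 35% + 39% = 74% of Juniper, so Tariq controls Juniper.
Tariq and Corven together hold 50% + 50% = 100% of Basalt, so Tariq controls Basalt.
Quillon holds 85% of Greywick, so Tariq controls Greywick.
Thornfield holds 100% of Brightwater, so Tariq controls Brightwater.
No other company's threshold is met.
Tariq controls 7 companies.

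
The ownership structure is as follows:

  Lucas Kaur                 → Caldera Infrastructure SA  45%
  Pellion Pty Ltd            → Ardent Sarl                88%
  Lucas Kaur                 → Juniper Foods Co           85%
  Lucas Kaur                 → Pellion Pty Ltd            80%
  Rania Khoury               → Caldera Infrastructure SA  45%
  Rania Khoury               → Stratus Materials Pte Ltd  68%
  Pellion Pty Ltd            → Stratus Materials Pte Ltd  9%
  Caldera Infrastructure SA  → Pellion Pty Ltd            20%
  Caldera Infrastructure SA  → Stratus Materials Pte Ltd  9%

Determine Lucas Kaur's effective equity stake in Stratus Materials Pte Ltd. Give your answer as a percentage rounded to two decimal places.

Lucas reaches Stratus along 3 paths.
Via Pellion: 80% × 9% = 7.2%.
Via Caldera → Pellion: 45% × 20% × 9% = 0.81%.
Via Caldera: 45% × 9% = 4.05%.
Total: 7.2% + 0.81% + 4.05% = 12.06%.

12.06%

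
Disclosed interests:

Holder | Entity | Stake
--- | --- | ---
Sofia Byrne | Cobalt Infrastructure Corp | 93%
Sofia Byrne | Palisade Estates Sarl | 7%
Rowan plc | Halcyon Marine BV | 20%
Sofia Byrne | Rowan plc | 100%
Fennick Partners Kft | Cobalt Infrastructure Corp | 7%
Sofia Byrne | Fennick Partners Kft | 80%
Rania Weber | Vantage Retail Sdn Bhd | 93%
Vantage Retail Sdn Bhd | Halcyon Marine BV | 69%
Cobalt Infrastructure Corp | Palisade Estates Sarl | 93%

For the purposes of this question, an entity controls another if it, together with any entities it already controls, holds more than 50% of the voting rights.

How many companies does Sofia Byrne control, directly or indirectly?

Sofia holds 80% of Fennick, so Sofia controls Fennick.
Fennick and Sofia together hold 7% + 93% = 100% of Cobalt, so Sofia controls Cobalt.
Cobalt and Sofia together hold 93% + 7% = 100% of Palisade, so Sofia controls Palisade.
Sofia holds 100% of Rowan, so Sofia controls Rowan.
No other company's threshold is met.
Sofia controls 4 companies.

4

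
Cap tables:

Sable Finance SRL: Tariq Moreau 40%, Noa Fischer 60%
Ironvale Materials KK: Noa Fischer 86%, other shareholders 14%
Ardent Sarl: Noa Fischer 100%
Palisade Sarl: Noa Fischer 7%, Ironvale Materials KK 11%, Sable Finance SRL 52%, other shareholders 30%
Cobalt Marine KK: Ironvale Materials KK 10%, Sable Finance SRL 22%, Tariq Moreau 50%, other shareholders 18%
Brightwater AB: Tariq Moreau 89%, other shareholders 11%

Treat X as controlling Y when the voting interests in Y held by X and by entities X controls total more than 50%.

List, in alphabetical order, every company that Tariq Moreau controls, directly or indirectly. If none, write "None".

Tariq holds 89% of Brightwater, so Tariq controls Brightwater.
No other company's threshold is met.

Brightwater AB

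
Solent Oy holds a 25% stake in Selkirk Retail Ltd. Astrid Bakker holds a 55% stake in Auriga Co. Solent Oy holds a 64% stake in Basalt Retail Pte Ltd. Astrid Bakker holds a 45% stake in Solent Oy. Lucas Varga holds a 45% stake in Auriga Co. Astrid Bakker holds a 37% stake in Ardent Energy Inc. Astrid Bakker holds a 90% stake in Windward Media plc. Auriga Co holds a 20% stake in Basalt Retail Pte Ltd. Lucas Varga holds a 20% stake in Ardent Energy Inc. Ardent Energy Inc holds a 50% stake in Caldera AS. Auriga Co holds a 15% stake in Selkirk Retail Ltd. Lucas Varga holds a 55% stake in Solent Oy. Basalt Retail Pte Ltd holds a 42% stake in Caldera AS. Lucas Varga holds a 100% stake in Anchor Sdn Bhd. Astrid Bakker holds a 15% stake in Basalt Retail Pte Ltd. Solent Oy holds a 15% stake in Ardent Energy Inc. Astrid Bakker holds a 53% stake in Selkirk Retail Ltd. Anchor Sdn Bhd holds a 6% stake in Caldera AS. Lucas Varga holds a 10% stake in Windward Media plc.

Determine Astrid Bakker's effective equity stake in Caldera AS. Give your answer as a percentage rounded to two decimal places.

Astrid reaches Caldera along 5 paths.
Via Solent → Basalt: 45% × 64% × 42% = 12.096%.
Via Auriga → Basalt: 55% × 20% × 42% = 4.62%.
Via Basalt: 15% × 42% = 6.3%.
Via Solent → Ardent: 45% × 15% × 50% = 3.375%.
Via Ardent: 37% × 50% = 18.5%.
Total: 12.096% + 4.62% + 6.3% + 3.375% + 18.5% = 44.891%.
Rounded: 44.89%.

44.89%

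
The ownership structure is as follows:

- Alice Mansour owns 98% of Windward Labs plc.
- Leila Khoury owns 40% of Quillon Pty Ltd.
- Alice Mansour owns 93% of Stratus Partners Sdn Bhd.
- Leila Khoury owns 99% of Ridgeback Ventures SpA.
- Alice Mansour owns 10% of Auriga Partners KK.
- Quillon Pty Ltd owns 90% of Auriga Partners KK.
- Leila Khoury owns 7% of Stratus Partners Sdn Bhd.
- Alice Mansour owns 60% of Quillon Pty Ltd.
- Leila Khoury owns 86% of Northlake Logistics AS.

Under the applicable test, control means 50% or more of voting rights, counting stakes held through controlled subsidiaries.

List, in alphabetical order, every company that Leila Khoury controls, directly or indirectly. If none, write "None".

Leila holds 86% of Northlake, so Leila controls Northlake.
Leila holds 99% of Ridgeback, so Leila controls Ridgeback.
No other company's threshold is met.

Northlake Logistics AS, Ridgeback Ventures SpA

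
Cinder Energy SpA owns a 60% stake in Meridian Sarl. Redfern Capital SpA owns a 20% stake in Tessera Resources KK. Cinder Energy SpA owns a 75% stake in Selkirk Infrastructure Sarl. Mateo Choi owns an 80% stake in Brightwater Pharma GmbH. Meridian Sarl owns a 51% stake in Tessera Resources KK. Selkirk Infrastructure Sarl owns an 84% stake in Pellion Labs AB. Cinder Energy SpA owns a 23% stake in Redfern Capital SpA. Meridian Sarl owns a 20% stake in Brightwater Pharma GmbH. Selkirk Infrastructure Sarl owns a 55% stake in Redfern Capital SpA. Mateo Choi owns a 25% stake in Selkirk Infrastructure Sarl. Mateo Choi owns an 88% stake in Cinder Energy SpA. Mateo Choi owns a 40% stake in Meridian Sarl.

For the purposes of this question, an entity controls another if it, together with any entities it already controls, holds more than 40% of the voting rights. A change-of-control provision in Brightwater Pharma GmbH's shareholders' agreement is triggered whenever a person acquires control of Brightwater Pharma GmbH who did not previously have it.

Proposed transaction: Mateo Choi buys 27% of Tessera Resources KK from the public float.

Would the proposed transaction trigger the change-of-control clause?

The purchase changes only Mateo's holdings, so Mateo is the only person who could newly come to control Brightwater.
Mateo holds 88% of Cinder, so Mateo controls Cinder.
Mateo and Cinder together hold 40% + 60% = 100% of Meridian, so Mateo controls Meridian.
Mateo and Meridian together hold 80% + 20% = 100% of Brightwater, so Mateo controls Brightwater.
So Mateo already controls Brightwater before the transaction.
After the purchase, Mateo holds 27% of Tessera directly.
Mateo controlled Brightwater already, so this is not a new person acquiring control; every other person's position is unchanged or reduced.
No new person acquires control, so the clause is not triggered.

No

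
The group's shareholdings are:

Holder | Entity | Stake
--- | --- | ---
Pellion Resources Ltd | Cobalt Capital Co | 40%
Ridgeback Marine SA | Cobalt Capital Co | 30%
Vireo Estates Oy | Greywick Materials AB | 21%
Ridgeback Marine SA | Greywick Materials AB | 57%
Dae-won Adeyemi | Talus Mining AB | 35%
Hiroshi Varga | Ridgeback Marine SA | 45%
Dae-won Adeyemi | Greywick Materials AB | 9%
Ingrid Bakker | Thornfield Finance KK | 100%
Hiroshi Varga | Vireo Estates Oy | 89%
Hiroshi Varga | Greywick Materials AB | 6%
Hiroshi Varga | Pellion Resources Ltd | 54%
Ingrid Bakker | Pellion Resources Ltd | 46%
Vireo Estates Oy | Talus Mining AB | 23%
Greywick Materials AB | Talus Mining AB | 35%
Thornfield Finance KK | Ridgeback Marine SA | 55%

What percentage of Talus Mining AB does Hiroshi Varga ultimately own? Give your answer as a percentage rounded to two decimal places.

Hiroshi reaches Talus along 4 paths.
Via Greywick: 6% × 35% = 2.1%.
Via Ridgeback → Greywick: 45% × 57% × 35% = 8.9775%.
Via Vireo → Greywick: 89% × 21% × 35% = 6.5415%.
Via Vireo: 89% × 23% = 20.47%.
Total: 2.1% + 8.9775% + 6.5415% + 20.47% = 38.089%.
Rounded: 38.09%.

38.09%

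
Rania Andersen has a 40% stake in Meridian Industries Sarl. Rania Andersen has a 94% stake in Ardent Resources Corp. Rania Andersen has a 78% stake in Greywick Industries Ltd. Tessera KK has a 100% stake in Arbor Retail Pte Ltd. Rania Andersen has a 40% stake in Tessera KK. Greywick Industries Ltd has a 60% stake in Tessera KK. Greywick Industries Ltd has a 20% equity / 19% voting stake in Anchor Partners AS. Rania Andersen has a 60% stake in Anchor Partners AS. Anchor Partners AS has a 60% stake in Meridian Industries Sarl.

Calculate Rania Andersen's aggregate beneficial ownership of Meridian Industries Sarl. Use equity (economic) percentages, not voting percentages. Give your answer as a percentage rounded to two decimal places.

85.36%

Rania reaches Meridian along 3 paths.
Via Greywick → Anchor: 78% × 20% × 60% = 9.36%.
Via Anchor: 60% × 60% = 36%.
Direct stake: 40% = 40%.
Total: 9.36% + 36% + 40% = 85.36%.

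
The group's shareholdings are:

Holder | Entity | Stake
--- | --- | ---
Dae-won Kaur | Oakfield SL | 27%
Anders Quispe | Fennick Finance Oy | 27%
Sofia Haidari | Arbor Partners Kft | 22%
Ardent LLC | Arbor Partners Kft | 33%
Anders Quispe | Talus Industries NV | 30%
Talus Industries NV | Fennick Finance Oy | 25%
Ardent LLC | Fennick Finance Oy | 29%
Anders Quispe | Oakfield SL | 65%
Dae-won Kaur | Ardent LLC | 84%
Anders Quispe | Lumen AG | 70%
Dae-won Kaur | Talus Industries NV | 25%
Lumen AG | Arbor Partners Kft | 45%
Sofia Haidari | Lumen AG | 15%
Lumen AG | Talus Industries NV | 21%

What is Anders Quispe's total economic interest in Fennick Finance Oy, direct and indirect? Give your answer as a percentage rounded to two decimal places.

38.18%

Anders reaches Fennick along 3 paths.
Direct stake: 27% = 27%.
Via Lumen → Talus: 70% × 21% × 25% = 3.675%.
Via Talus: 30% × 25% = 7.5%.
Total: 27% + 3.675% + 7.5% = 38.175%.
Rounded: 38.18%.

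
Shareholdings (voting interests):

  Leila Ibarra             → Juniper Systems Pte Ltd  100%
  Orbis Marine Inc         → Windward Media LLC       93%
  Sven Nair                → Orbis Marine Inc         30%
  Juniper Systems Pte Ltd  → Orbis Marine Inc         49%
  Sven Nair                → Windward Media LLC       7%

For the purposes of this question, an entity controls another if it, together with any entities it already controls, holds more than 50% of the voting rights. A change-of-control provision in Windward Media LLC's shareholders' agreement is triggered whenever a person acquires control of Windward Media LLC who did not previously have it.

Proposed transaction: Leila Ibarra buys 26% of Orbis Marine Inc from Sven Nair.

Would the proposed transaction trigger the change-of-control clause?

The purchase adds only to Leila's holdings (Sven's stake shrinks), so Leila is the only person who could newly come to control Windward.
Leila holds 100% of Juniper, so Leila controls Juniper.
Neither Leila nor any entity Leila controls holds any voting interest in Windward.
So before the transaction, Leila does not control Windward.
After the purchase, Leila holds 26% of Orbis directly, and Sven's stake falls to 4%.
Juniper and Leila together hold 49% + 26% = 75% of Orbis, so Leila controls Orbis.
Orbis holds 93% of Windward, so Leila controls Windward.
Leila did not control Windward before and does after, so the clause is triggered.

Yes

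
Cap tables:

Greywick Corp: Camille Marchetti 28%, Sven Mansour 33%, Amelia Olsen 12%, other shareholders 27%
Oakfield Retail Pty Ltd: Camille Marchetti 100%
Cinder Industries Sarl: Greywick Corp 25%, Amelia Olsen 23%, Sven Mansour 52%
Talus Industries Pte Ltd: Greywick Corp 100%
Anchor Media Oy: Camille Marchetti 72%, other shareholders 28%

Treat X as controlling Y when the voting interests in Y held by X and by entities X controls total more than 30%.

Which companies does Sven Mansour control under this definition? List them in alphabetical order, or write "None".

Sven holds 33% of Greywick, so Sven controls Greywick.
Greywick and Sven together hold 25% + 52% = 77% of Cinder, so Sven controls Cinder.
Greywick holds 100% of Talus, so Sven controls Talus.
No other company's threshold is met.

Cinder Industries Sarl, Greywick Corp, Talus Industries Pte Ltd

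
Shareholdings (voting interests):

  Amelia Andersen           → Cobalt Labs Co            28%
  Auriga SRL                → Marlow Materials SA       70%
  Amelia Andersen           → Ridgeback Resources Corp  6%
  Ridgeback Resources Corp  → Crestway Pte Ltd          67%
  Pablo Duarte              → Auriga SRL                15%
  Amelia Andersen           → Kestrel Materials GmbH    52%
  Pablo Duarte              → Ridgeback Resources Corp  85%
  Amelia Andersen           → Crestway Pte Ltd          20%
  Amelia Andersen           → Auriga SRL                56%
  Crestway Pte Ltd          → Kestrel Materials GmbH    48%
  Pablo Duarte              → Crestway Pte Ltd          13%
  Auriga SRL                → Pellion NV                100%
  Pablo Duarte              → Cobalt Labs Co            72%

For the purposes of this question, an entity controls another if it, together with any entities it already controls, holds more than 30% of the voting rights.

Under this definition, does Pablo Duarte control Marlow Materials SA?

Pablo holds 85% of Ridgeback, so Pablo controls Ridgeback.
Pablo and Ridgeback together hold 13% + 67% = 80% of Crestway, so Pablo controls Crestway.
Pablo holds 72% of Cobalt, so Pablo controls Cobalt.
Crestway holds 48% of Kestrel, so Pablo controls Kestrel.
Neither Pablo nor any entity Pablo controls holds any voting interest in Marlow.
So Pablo does not control Marlow.

No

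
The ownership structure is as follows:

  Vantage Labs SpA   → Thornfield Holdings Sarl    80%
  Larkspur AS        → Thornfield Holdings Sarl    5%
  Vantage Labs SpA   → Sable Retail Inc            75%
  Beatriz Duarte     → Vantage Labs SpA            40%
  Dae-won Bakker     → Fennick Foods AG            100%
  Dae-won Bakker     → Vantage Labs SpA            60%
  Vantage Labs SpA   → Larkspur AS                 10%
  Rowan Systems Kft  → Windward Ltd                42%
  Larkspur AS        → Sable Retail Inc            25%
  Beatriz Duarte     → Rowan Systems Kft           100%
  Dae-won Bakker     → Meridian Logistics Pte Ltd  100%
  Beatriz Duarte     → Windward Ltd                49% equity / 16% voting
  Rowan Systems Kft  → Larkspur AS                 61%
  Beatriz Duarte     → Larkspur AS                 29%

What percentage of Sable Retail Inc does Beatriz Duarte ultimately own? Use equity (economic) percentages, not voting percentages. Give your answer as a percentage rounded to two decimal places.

53.50%

Beatriz reaches Sable along 4 paths.
Via Rowan → Larkspur: 100% × 61% × 25% = 15.25%.
Via Vantage → Larkspur: 40% × 10% × 25% = 1%.
Via Larkspur: 29% × 25% = 7.25%.
Via Vantage: 40% × 75% = 30%.
Total: 15.25% + 1% + 7.25% + 30% = 53.5%.
Rounded: 53.50%.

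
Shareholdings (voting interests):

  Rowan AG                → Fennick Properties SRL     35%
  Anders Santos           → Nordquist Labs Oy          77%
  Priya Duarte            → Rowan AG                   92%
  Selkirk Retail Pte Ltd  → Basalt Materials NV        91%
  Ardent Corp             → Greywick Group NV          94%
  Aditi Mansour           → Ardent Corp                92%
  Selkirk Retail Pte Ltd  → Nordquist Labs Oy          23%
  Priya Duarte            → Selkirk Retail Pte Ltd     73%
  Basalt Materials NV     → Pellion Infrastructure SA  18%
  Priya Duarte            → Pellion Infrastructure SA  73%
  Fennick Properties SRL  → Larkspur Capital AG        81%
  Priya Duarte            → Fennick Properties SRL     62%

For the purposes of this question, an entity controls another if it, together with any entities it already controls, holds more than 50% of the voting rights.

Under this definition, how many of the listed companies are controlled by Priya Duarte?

6

Priya holds 73% of Selkirk, so Priya controls Selkirk.
Selkirk holds 91% of Basalt, so Priya controls Basalt.
Priya holds 92% of Rowan, so Priya controls Rowan.
Priya and Basalt together hold 73% + 18% = 91% of Pellion, so Priya controls Pellion.
Rowan and Priya together hold 35% + 62% = 97% of Fennick, so Priya controls Fennick.
Fennick holds 81% of Larkspur, so Priya controls Larkspur.
No other company's threshold is met.
Priya controls 6 companies.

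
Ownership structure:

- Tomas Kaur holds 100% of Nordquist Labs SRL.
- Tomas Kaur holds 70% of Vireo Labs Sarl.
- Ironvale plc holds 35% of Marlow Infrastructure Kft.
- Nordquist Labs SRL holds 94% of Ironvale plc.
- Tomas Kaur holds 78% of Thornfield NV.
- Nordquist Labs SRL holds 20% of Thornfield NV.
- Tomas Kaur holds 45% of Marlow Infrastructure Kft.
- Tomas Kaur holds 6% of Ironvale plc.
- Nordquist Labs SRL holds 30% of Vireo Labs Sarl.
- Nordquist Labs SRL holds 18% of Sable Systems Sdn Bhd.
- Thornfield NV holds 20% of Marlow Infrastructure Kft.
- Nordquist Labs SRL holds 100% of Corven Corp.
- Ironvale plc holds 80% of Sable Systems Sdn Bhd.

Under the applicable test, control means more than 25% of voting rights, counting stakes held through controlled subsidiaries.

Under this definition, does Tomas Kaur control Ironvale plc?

Tomas holds 100% of Nordquist, so Tomas controls Nordquist.
Tomas and Nordquist together hold 6% + 94% = 100% of Ironvale, so Tomas controls Ironvale.

Yes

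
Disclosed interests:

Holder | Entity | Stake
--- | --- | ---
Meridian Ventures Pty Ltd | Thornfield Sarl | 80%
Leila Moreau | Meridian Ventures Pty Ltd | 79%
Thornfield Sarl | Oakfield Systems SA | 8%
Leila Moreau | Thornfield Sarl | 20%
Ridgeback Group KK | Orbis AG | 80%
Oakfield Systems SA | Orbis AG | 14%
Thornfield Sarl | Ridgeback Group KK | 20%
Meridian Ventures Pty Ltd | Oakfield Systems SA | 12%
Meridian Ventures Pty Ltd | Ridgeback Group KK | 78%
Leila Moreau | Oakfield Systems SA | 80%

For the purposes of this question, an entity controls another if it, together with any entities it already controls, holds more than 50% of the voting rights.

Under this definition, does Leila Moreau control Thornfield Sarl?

Leila holds 79% of Meridian, so Leila controls Meridian.
Meridian and Leila together hold 80% + 20% = 100% of Thornfield, so Leila controls Thornfield.

Yes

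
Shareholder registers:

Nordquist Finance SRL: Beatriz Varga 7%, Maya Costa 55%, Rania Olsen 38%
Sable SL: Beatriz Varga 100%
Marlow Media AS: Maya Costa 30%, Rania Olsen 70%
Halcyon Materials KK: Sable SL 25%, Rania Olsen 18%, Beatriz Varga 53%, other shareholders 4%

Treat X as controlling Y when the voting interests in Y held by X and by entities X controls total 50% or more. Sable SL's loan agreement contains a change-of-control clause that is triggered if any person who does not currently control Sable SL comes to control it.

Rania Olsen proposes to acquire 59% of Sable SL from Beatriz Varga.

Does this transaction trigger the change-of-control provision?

The purchase adds only to Rania's holdings (Beatriz's stake shrinks), so Rania is the only person who could newly come to control Sable.
Rania holds 70% of Marlow, so Rania controls Marlow.
Neither Rania nor any entity Rania controls holds any voting interest in Sable.
So before the transaction, Rania does not control Sable.
After the purchase, Rania holds 59% of Sable directly, and Beatriz's stake falls to 41%.
Rania holds 59% of Sable, so Rania controls Sable.
Rania did not control Sable before and does after, so the clause is triggered.

Yes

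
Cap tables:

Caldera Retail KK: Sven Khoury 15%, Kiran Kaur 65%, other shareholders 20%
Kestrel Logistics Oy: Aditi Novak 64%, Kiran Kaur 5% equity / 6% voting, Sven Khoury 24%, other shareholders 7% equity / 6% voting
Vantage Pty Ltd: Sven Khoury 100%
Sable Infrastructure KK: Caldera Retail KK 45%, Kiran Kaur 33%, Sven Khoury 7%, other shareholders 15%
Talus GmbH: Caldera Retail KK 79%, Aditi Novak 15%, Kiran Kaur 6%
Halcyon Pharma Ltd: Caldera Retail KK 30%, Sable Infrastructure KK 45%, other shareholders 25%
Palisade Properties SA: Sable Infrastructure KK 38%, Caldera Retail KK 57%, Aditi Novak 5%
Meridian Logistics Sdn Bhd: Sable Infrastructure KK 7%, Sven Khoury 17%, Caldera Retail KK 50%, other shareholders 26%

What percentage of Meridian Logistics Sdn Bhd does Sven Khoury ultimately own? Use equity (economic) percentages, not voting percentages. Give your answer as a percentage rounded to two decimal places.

25.46%

Sven reaches Meridian along 4 paths.
Via Caldera → Sable: 15% × 45% × 7% = 0.4725%.
Via Sable: 7% × 7% = 0.49%.
Direct stake: 17% = 17%.
Via Caldera: 15% × 50% = 7.5%.
Total: 0.4725% + 0.49% + 17% + 7.5% = 25.4625%.
Rounded: 25.46%.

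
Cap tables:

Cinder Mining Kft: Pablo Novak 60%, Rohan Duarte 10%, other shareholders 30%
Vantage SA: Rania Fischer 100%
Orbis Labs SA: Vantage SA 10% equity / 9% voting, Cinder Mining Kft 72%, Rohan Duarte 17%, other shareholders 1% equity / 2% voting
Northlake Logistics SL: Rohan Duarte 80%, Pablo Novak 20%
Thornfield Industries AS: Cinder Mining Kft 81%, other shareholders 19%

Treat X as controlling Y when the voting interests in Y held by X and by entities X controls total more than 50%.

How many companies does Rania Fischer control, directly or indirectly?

1

Rania holds 100% of Vantage, so Rania controls Vantage.
No other company's threshold is met.
Rania controls 1 company.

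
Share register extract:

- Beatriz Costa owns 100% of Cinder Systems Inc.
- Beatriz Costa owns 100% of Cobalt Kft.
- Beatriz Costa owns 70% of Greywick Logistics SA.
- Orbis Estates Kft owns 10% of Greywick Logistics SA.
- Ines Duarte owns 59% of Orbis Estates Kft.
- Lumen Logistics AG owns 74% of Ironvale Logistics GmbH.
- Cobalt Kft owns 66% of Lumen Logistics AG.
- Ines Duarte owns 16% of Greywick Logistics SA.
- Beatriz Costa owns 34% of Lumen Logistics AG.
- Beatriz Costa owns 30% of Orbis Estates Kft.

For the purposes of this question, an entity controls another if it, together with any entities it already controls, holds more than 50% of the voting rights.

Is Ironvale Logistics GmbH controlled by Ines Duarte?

No

Ines holds 59% of Orbis, so Ines controls Orbis.
Neither Ines nor any entity Ines controls holds any voting interest in Ironvale.
So Ines does not control Ironvale.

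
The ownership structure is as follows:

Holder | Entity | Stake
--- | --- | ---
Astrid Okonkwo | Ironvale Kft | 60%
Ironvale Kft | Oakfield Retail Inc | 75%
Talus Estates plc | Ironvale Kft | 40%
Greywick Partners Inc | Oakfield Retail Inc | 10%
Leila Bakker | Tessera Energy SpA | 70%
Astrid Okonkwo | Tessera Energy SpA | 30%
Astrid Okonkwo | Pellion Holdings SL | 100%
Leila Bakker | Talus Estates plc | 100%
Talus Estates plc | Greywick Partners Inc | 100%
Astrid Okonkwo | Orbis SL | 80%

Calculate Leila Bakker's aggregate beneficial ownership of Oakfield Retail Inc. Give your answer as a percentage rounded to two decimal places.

Leila reaches Oakfield along 2 paths.
Via Talus → Ironvale: 100% × 40% × 75% = 30%.
Via Talus → Greywick: 100% × 100% × 10% = 10%.
Total: 30% + 10% = 40%.
Rounded: 40.00%.

40.00%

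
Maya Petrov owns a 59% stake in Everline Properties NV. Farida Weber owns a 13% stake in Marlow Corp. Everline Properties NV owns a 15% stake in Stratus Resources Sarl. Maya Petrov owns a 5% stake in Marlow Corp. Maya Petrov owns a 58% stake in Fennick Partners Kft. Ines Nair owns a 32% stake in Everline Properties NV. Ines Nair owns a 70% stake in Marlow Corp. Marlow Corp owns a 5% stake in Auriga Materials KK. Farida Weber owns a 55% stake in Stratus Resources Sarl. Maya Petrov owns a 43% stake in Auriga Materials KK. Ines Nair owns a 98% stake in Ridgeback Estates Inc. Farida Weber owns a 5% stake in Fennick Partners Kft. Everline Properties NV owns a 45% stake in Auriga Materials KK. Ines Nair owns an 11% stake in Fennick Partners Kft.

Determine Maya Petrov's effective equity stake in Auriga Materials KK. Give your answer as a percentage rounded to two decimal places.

Maya reaches Auriga along 3 paths.
Direct stake: 43% = 43%.
Via Marlow: 5% × 5% = 0.25%.
Via Everline: 59% × 45% = 26.55%.
Total: 43% + 0.25% + 26.55% = 69.8%.
Rounded: 69.80%.

69.80%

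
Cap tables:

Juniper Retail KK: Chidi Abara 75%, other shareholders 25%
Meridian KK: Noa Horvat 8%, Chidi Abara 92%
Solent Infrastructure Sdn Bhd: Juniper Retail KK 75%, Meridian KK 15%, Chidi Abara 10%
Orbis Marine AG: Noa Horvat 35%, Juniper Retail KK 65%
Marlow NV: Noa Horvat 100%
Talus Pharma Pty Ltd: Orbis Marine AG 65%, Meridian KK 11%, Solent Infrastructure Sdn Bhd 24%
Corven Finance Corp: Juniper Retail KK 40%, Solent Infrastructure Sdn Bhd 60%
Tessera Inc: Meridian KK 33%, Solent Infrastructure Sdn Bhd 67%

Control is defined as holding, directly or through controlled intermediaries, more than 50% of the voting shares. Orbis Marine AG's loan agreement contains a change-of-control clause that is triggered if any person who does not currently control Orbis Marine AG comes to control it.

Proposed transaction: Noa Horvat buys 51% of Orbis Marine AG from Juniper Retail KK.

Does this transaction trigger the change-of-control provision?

Yes

The purchase adds only to Noa's holdings (Juniper's stake shrinks), so Noa is the only person who could newly come to control Orbis.
Noa holds 100% of Marlow, so Noa controls Marlow.
In Orbis, Noa's side holds only 35%, not > 50%.
So before the transaction, Noa does not control Orbis.
After the purchase, Noa's direct stake in Orbis rises to 35% + 51% = 86%, and Juniper's stake falls to 14%.
Noa holds 86% of Orbis, so Noa controls Orbis.
Noa did not control Orbis before and does after, so the clause is triggered.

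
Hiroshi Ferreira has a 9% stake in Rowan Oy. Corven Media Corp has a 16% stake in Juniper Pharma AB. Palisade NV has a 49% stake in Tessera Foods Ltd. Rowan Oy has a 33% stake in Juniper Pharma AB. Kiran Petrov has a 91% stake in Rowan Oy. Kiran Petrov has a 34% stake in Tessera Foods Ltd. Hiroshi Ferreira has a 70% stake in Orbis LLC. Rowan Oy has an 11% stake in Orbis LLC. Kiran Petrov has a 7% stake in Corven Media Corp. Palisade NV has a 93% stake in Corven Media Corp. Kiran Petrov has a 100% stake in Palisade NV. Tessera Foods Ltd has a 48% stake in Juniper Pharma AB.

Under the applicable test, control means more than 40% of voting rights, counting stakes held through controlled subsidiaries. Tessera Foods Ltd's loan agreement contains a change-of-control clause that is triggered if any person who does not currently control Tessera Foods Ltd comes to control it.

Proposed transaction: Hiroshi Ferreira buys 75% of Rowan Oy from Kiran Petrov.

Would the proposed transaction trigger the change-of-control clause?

The purchase adds only to Hiroshi's holdings (Kiran's stake shrinks), so Hiroshi is the only person who could newly come to control Tessera.
Hiroshi holds 70% of Orbis, so Hiroshi controls Orbis.
Neither Hiroshi nor any entity Hiroshi controls holds any voting interest in Tessera.
So before the transaction, Hiroshi does not control Tessera.
After the purchase, Hiroshi's direct stake in Rowan rises to 9% + 75% = 84%, and Kiran's stake falls to 16%.
Hiroshi holds 84% of Rowan, so Hiroshi controls Rowan.
Hiroshi and Rowan together hold 70% + 11% = 81% of Orbis, so Hiroshi controls Orbis.
After the transaction, neither Hiroshi nor any entity Hiroshi controls holds a voting interest in Tessera, so Hiroshi still does not control it.
No new person acquires control, so the clause is not triggered.

No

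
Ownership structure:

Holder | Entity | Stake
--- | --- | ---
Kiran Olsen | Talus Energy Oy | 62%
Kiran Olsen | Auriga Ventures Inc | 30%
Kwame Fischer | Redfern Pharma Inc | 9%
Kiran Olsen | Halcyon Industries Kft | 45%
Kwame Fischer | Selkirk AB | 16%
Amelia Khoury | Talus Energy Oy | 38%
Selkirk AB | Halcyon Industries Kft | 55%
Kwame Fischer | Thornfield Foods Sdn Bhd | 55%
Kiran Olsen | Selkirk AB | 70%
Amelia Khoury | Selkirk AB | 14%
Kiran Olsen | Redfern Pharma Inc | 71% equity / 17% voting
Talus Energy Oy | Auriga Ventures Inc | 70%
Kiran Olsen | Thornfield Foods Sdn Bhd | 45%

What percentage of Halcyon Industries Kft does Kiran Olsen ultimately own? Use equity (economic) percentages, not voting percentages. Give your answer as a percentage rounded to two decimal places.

83.50%

Kiran reaches Halcyon along 2 paths.
Direct stake: 45% = 45%.
Via Selkirk: 70% × 55% = 38.5%.
Total: 45% + 38.5% = 83.5%.
Rounded: 83.50%.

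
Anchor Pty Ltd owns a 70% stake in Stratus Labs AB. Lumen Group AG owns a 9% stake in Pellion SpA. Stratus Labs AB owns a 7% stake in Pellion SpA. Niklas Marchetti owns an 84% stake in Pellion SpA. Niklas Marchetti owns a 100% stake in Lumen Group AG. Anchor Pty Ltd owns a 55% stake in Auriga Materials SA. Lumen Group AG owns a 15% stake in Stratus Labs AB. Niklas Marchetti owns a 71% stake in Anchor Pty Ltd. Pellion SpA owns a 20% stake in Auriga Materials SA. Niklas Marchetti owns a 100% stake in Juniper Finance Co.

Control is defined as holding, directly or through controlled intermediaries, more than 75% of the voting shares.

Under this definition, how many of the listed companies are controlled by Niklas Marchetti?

Niklas holds 100% of Lumen, so Niklas controls Lumen.
Niklas holds 100% of Juniper, so Niklas controls Juniper.
Lumen and Niklas together hold 9% + 84% = 93% of Pellion, so Niklas controls Pellion.
No other company's threshold is met.
Niklas controls 3 companies.

3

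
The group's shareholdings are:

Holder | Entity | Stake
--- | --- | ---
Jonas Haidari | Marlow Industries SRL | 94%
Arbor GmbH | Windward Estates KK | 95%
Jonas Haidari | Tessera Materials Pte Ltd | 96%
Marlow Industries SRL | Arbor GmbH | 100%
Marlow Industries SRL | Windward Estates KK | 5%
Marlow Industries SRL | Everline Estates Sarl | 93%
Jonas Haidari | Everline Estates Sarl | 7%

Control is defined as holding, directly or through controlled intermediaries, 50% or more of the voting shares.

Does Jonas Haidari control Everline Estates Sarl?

Jonas holds 94% of Marlow, so Jonas controls Marlow.
Jonas and Marlow together hold 7% + 93% = 100% of Everline, so Jonas controls Everline.

Yes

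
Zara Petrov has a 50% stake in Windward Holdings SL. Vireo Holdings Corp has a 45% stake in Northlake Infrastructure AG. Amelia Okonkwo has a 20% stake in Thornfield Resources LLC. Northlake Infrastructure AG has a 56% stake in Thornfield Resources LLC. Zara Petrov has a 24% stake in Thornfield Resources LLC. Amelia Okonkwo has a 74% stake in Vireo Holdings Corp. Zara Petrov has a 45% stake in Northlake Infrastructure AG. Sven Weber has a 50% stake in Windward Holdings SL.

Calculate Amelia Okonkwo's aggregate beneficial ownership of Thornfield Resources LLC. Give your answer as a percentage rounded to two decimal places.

Amelia reaches Thornfield along 2 paths.
Via Vireo → Northlake: 74% × 45% × 56% = 18.648%.
Direct stake: 20% = 20%.
Total: 18.648% + 20% = 38.648%.
Rounded: 38.65%.

38.65%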